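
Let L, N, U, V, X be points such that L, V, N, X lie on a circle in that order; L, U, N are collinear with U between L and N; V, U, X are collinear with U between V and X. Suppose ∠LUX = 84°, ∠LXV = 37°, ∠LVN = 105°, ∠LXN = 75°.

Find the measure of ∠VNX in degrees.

1. ∠NUV = 84°  [vertical angles at U]
2. ∠NUX = 96°  [linear pair at U on LN]
3. ∠NLX = 59°  [△LUX]
4. ∠LNV = 37°  [same arc LV]
5. ∠LNX = 46°  [△LNX]
6. ∠NVX = 59°  [△VUN]
7. ∠NXV = 38°  [△NUX]
8. ∠VNX = 83°  [△VNX]

∠VNX = 83°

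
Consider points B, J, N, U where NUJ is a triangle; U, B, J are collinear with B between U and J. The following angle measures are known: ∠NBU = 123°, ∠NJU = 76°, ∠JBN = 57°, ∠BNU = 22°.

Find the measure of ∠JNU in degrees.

∠JNU = 69°

1. ∠BUN = 35°  [△NUB]
2. ∠JUN = 35°  [B on ray UJ]
3. ∠JNU = 69°  [△NUJ]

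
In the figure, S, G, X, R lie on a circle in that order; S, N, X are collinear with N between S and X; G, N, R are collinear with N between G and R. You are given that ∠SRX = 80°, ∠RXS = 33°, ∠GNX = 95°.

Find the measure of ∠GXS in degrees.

1. ∠RSX = 67°  [△SXR]
2. ∠RGX = 67°  [same arc XR]
3. ∠GXS = 18°  [△GNX]

∠GXS = 18°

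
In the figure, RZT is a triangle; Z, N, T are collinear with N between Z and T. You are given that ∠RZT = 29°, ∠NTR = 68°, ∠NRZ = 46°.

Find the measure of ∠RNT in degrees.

1. ∠NZR = 29°  [N on ray ZT]
2. ∠RNZ = 105°  [△RZN]
3. ∠RNT = 75°  [linear pair at N on ZT]

∠RNT = 75°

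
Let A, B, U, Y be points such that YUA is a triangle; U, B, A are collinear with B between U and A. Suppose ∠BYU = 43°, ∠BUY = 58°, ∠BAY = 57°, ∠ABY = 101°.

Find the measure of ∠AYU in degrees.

∠AYU = 65°

1. ∠AUY = 58°  [B on ray UA]
2. ∠UAY = 57°  [B on ray AU]
3. ∠AYU = 65°  [△YUA]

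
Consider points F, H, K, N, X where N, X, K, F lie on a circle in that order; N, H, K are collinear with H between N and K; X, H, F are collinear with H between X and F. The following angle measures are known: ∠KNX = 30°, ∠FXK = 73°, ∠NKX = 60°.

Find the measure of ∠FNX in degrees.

1. ∠KFX = 30°  [same arc XK]
2. ∠FKX = 77°  [△XKF]
3. ∠FNX = 103°  [cyclic NXKF, opposite ∠N+∠K]

∠FNX = 103°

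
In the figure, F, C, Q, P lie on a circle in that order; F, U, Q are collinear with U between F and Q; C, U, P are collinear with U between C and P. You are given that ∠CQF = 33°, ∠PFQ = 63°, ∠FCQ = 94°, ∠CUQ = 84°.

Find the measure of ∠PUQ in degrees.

∠PUQ = 96°

1. ∠CPF = 33°  [same arc FC]
2. ∠FUP = 84°  [△FUP]
3. ∠PUQ = 96°  [linear pair at U on FQ]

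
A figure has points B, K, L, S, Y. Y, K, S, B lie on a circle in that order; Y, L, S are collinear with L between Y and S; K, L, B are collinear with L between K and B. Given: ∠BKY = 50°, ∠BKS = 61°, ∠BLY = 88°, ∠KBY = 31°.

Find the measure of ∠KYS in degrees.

∠KYS = 38°

1. ∠BSY = 50°  [same arc YB]
2. ∠BLS = 92°  [linear pair at L on YS]
3. ∠KBS = 38°  [△SLB]
4. ∠KYS = 38°  [same arc KS]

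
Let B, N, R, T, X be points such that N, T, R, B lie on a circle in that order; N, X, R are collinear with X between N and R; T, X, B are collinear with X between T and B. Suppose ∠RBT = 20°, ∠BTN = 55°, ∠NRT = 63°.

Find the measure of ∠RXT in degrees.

1. ∠RNT = 20°  [same arc TR]
2. ∠NXT = 105°  [△NXT]
3. ∠RXT = 75°  [linear pair at X on NR]

∠RXT = 75°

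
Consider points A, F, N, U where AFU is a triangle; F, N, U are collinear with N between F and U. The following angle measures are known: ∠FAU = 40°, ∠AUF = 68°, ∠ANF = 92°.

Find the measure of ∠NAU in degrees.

1. ∠AUN = 68°  [N on ray UF]
2. ∠ANU = 88°  [linear pair at N on FU]
3. ∠NAU = 24°  [△ANU]

∠NAU = 24°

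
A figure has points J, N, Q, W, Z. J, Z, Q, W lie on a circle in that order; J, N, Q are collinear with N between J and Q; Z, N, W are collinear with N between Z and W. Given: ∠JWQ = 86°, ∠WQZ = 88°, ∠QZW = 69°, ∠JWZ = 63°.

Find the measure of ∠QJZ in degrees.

∠QJZ = 23°

1. ∠JZQ = 94°  [cyclic JZQW, opposite ∠Z+∠W]
2. ∠JQZ = 63°  [same arc JZ]
3. ∠QJZ = 23°  [△JZQ]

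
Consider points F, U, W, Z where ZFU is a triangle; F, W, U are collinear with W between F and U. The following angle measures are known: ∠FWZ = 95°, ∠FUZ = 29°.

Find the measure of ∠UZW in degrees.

1. ∠UWZ = 85°  [linear pair at W on FU]
2. ∠WUZ = 29°  [W on ray UF]
3. ∠UZW = 66°  [△ZWU]

∠UZW = 66°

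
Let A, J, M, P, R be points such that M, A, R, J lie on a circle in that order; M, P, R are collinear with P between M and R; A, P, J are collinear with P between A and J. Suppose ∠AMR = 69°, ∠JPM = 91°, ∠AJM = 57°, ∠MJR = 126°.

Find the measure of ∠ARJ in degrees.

∠ARJ = 79°

1. ∠AJR = 69°  [same arc AR]
2. ∠APR = 91°  [vertical angles at P]
3. ∠ARM = 57°  [same arc MA]
4. ∠JAR = 32°  [△APR]
5. ∠ARJ = 79°  [△ARJ]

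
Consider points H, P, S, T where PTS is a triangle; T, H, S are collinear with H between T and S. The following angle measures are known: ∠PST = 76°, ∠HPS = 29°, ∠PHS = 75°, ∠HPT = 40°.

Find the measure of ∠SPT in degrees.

1. ∠PHT = 105°  [linear pair at H on TS]
2. ∠HTP = 35°  [△PTH]
3. ∠PTS = 35°  [H on ray TS]
4. ∠SPT = 69°  [△PTS]

∠SPT = 69°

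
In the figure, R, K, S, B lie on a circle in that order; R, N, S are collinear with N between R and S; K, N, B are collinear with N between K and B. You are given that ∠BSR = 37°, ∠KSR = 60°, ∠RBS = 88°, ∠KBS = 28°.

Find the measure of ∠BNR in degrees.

1. ∠BRS = 55°  [△RSB]
2. ∠KBR = 60°  [same arc RK]
3. ∠BNR = 65°  [△RNB]

∠BNR = 65°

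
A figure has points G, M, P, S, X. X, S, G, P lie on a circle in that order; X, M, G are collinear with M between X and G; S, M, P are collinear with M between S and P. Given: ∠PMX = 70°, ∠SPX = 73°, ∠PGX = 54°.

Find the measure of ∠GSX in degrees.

∠GSX = 91°

1. ∠GXP = 37°  [△XMP]
2. ∠GPX = 89°  [△XGP]
3. ∠GSX = 91°  [cyclic XSGP, opposite ∠S+∠P]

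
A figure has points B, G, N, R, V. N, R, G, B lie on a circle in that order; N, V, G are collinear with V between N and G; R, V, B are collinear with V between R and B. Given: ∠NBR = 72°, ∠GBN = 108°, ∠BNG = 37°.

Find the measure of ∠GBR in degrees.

1. ∠BVN = 71°  [△NVB]
2. ∠BGN = 35°  [△NGB]
3. ∠BVG = 109°  [linear pair at V on NG]
4. ∠GBR = 36°  [△GVB]

∠GBR = 36°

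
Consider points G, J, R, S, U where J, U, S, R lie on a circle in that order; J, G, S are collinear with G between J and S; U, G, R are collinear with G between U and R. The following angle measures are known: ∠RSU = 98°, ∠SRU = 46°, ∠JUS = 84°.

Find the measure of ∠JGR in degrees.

∠JGR = 94°

1. ∠RUS = 36°  [△USR]
2. ∠SJU = 46°  [same arc US]
3. ∠JSU = 50°  [△JUS]
4. ∠RJS = 36°  [same arc SR]
5. ∠JRU = 50°  [same arc JU]
6. ∠JGR = 94°  [△JGR]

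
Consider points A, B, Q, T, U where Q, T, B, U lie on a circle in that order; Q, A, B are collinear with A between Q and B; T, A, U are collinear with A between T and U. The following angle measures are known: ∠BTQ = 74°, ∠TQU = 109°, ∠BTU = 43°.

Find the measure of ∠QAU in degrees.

1. ∠BUQ = 106°  [cyclic QTBU, opposite ∠T+∠U]
2. ∠TBU = 71°  [cyclic QTBU, opposite ∠Q+∠B]
3. ∠BQU = 43°  [same arc BU]
4. ∠BUT = 66°  [△TBU]
5. ∠QBU = 31°  [△QBU]
6. ∠BAU = 83°  [△BAU]
7. ∠QAU = 97°  [linear pair at A on QB]

∠QAU = 97°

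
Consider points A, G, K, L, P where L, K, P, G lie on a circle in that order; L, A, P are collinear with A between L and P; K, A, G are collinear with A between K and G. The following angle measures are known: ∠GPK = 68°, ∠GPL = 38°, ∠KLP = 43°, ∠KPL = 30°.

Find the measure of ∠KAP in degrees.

∠KAP = 81°

1. ∠GKL = 38°  [same arc LG]
2. ∠KAL = 99°  [△LAK]
3. ∠KAP = 81°  [linear pair at A on LP]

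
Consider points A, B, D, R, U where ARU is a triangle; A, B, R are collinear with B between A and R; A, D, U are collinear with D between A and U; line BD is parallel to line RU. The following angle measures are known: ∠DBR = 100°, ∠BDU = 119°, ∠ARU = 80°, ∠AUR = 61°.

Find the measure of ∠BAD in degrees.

∠BAD = 39°

1. ∠ABD = 80°  [linear pair at B on AR]
2. ∠ADB = 61°  [linear pair at D on AU]
3. ∠BAD = 39°  [△ABD]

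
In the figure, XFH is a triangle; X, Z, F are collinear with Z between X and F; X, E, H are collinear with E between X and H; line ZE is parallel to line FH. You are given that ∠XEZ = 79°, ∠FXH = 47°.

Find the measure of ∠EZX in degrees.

∠EZX = 54°

1. ∠FHX = 79°  [ZE∥FH, corresponding at E]
2. ∠HFX = 54°  [△XFH]
3. ∠EZX = 54°  [ZE∥FH, corresponding at Z]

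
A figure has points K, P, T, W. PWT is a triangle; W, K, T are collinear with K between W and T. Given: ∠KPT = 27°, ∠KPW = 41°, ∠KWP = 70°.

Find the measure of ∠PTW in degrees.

∠PTW = 42°

1. ∠PKW = 69°  [△PWK]
2. ∠PKT = 111°  [linear pair at K on WT]
3. ∠KTP = 42°  [△PKT]
4. ∠PTW = 42°  [K on ray TW]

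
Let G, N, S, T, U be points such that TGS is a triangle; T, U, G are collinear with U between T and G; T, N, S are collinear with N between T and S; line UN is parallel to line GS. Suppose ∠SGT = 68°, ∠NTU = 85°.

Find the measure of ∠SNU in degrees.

∠SNU = 153°

1. ∠NUT = 68°  [UN∥GS, corresponding at U]
2. ∠TNU = 27°  [△TUN]
3. ∠SNU = 153°  [linear pair at N on TS]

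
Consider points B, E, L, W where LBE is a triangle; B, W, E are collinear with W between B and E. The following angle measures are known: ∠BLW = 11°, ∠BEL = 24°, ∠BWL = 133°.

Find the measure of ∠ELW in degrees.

∠ELW = 109°

1. ∠LEW = 24°  [W on ray EB]
2. ∠EWL = 47°  [linear pair at W on BE]
3. ∠ELW = 109°  [△LWE]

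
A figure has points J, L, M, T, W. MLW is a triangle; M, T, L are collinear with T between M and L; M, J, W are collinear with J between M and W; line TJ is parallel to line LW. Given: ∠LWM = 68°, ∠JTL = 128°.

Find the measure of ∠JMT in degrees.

∠JMT = 60°

1. ∠MJT = 68°  [TJ∥LW, corresponding at J]
2. ∠JTM = 52°  [linear pair at T on ML]
3. ∠JMT = 60°  [△MTJ]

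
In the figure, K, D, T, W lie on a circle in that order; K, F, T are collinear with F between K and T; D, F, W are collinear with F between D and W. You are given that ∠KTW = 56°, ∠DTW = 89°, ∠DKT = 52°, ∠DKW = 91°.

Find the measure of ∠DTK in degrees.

∠DTK = 33°

1. ∠KDW = 56°  [same arc KW]
2. ∠DWK = 33°  [△KDW]
3. ∠DTK = 33°  [same arc KD]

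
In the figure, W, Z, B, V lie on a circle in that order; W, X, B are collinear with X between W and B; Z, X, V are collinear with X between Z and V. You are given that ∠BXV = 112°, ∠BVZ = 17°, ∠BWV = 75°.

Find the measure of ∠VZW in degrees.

1. ∠WXZ = 112°  [vertical angles at X]
2. ∠BWZ = 17°  [same arc ZB]
3. ∠VZW = 51°  [△WXZ]

∠VZW = 51°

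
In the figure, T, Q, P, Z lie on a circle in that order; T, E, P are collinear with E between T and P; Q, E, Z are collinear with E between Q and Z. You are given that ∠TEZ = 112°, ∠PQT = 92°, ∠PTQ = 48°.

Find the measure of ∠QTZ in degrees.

1. ∠PEQ = 112°  [vertical angles at E]
2. ∠QPT = 40°  [△TQP]
3. ∠QET = 68°  [linear pair at E on TP]
4. ∠QZT = 40°  [same arc TQ]
5. ∠TQZ = 64°  [△TEQ]
6. ∠QTZ = 76°  [△TQZ]

∠QTZ = 76°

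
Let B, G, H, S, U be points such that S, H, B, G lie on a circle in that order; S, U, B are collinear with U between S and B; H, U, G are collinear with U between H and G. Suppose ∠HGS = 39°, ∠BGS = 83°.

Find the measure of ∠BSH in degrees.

∠BSH = 44°

1. ∠HBS = 39°  [same arc SH]
2. ∠BHS = 97°  [cyclic SHBG, opposite ∠H+∠G]
3. ∠BSH = 44°  [△SHB]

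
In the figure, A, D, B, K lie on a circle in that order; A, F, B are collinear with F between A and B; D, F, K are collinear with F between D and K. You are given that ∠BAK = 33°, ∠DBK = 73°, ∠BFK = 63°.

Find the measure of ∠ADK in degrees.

∠ADK = 43°

1. ∠BDK = 33°  [same arc BK]
2. ∠BKD = 74°  [△DBK]
3. ∠AFD = 63°  [vertical angles at F]
4. ∠BAD = 74°  [same arc DB]
5. ∠ADK = 43°  [△AFD]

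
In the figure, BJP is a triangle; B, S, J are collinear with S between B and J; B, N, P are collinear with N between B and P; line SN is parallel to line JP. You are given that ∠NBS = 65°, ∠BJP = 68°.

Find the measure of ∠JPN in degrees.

∠JPN = 47°

1. ∠JBP = 65°  [S on BJ, N on BP]
2. ∠BPJ = 47°  [△BJP]
3. ∠JPN = 47°  [N on ray PB]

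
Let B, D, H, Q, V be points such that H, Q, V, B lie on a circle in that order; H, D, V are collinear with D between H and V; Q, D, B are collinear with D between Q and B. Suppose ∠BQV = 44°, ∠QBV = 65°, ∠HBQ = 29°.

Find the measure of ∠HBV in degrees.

∠HBV = 94°

1. ∠QHV = 65°  [same arc QV]
2. ∠HVQ = 29°  [same arc HQ]
3. ∠HQV = 86°  [△HQV]
4. ∠HBV = 94°  [cyclic HQVB, opposite ∠Q+∠B]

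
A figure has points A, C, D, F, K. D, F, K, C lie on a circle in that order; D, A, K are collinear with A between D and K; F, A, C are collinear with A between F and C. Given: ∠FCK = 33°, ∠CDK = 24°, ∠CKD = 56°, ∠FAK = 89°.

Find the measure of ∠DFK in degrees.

∠DFK = 80°

1. ∠FDK = 33°  [same arc FK]
2. ∠CFK = 24°  [same arc KC]
3. ∠DKF = 67°  [△FAK]
4. ∠DFK = 80°  [△DFK]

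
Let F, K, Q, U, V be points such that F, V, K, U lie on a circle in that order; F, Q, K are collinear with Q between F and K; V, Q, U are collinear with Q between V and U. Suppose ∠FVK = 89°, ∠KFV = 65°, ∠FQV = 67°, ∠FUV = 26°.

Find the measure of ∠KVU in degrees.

∠KVU = 41°

1. ∠FKV = 26°  [△FVK]
2. ∠KQV = 113°  [linear pair at Q on FK]
3. ∠KVU = 41°  [△VQK]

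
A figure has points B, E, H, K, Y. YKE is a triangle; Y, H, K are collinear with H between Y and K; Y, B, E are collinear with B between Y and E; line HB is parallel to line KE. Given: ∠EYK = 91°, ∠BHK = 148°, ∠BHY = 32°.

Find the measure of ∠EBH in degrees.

1. ∠BYH = 91°  [H on YK, B on YE]
2. ∠HBY = 57°  [△YHB]
3. ∠EBH = 123°  [linear pair at B on YE]

∠EBH = 123°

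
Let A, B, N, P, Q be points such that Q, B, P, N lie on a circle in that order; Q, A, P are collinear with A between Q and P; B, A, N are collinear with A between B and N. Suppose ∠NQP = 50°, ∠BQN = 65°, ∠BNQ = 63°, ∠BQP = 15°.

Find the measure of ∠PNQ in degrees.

∠PNQ = 78°

1. ∠BPQ = 63°  [same arc QB]
2. ∠PBQ = 102°  [△QBP]
3. ∠PNQ = 78°  [cyclic QBPN, opposite ∠B+∠N]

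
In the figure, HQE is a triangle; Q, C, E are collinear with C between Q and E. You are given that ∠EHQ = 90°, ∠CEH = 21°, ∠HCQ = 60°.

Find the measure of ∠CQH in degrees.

∠CQH = 69°

1. ∠HEQ = 21°  [C on ray EQ]
2. ∠EQH = 69°  [△HQE]
3. ∠CQH = 69°  [C on ray QE]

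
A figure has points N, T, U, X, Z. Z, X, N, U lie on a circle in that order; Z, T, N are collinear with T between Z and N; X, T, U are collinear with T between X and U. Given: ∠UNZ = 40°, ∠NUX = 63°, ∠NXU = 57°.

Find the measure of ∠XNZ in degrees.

1. ∠NTU = 77°  [△NTU]
2. ∠NZU = 57°  [same arc NU]
3. ∠UTZ = 103°  [linear pair at T on ZN]
4. ∠XUZ = 20°  [△ZTU]
5. ∠XNZ = 20°  [same arc ZX]

∠XNZ = 20°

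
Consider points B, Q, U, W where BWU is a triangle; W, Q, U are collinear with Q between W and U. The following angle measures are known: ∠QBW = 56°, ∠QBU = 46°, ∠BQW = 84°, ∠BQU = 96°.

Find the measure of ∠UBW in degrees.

1. ∠BWQ = 40°  [△BWQ]
2. ∠BUQ = 38°  [△BQU]
3. ∠BWU = 40°  [Q on ray WU]
4. ∠BUW = 38°  [Q on ray UW]
5. ∠UBW = 102°  [△BWU]

∠UBW = 102°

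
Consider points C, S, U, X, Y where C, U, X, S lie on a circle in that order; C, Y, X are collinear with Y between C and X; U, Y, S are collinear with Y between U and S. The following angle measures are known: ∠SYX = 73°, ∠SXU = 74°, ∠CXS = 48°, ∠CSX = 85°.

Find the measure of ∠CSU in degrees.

1. ∠CYS = 107°  [linear pair at Y on CX]
2. ∠SCX = 47°  [△CXS]
3. ∠CSU = 26°  [△CYS]

∠CSU = 26°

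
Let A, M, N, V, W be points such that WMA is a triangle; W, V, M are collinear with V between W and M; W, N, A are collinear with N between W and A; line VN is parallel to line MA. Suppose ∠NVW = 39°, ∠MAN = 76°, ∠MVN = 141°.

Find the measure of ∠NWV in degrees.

1. ∠AMW = 39°  [VN∥MA, corresponding at V]
2. ∠MAW = 76°  [N on ray AW]
3. ∠AWM = 65°  [△WMA]
4. ∠NWV = 65°  [V on WM, N on WA]

∠NWV = 65°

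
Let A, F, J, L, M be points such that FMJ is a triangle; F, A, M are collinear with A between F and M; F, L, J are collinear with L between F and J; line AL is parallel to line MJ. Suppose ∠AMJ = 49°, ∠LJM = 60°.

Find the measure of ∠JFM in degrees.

1. ∠FMJ = 49°  [A on ray MF]
2. ∠FJM = 60°  [L on ray JF]
3. ∠JFM = 71°  [△FMJ]

∠JFM = 71°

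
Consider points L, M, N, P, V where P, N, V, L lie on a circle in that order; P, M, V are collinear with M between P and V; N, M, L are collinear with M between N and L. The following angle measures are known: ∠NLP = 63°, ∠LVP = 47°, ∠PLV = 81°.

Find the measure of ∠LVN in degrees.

∠LVN = 110°

1. ∠LNP = 47°  [same arc PL]
2. ∠LPN = 70°  [△PNL]
3. ∠LVN = 110°  [cyclic PNVL, opposite ∠P+∠V]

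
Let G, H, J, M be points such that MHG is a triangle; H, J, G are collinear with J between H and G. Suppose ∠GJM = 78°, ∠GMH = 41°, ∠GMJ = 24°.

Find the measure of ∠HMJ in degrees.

1. ∠JGM = 78°  [△MJG]
2. ∠HJM = 102°  [linear pair at J on HG]
3. ∠HGM = 78°  [J on ray GH]
4. ∠GHM = 61°  [△MHG]
5. ∠JHM = 61°  [J on ray HG]
6. ∠HMJ = 17°  [△MHJ]

∠HMJ = 17°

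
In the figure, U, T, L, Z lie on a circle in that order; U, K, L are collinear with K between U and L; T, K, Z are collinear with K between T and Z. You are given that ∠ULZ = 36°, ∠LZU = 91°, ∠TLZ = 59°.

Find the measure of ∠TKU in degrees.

∠TKU = 76°

1. ∠UTZ = 36°  [same arc UZ]
2. ∠LUZ = 53°  [△ULZ]
3. ∠TUZ = 121°  [cyclic UTLZ, opposite ∠U+∠L]
4. ∠TZU = 23°  [△UTZ]
5. ∠LTZ = 53°  [same arc LZ]
6. ∠TLU = 23°  [same arc UT]
7. ∠LKT = 104°  [△TKL]
8. ∠TKU = 76°  [linear pair at K on UL]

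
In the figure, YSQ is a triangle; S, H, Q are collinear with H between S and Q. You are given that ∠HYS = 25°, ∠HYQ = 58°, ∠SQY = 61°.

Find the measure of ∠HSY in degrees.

1. ∠HQY = 61°  [H on ray QS]
2. ∠QHY = 61°  [△YHQ]
3. ∠SHY = 119°  [linear pair at H on SQ]
4. ∠HSY = 36°  [△YSH]

∠HSY = 36°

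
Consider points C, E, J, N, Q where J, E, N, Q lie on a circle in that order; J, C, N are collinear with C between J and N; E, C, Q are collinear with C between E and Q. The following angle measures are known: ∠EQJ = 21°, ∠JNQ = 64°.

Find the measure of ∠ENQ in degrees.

1. ∠JEQ = 64°  [same arc JQ]
2. ∠EJQ = 95°  [△JEQ]
3. ∠ENQ = 85°  [cyclic JENQ, opposite ∠J+∠N]

∠ENQ = 85°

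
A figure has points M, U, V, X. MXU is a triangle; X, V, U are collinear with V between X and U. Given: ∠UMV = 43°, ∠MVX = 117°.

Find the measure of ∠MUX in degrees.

1. ∠MVU = 63°  [linear pair at V on XU]
2. ∠MUV = 74°  [△MVU]
3. ∠MUX = 74°  [V on ray UX]

∠MUX = 74°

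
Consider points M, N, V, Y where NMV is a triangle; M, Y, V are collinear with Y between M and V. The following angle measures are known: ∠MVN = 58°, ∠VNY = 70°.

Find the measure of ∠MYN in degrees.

∠MYN = 128°

1. ∠NVY = 58°  [Y on ray VM]
2. ∠NYV = 52°  [△NYV]
3. ∠MYN = 128°  [linear pair at Y on MV]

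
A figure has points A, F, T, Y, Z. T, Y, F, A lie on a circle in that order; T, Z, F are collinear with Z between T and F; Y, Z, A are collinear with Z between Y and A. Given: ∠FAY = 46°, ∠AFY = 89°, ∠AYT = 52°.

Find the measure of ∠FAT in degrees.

∠FAT = 83°

1. ∠AYF = 45°  [△YFA]
2. ∠AFT = 52°  [same arc TA]
3. ∠ATF = 45°  [same arc FA]
4. ∠FAT = 83°  [△TFA]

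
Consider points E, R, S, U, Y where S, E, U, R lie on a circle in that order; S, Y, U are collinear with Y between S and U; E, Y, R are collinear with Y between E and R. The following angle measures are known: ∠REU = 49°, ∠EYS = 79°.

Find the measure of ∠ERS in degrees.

1. ∠RSU = 49°  [same arc UR]
2. ∠RYU = 79°  [vertical angles at Y]
3. ∠RYS = 101°  [linear pair at Y on SU]
4. ∠ERS = 30°  [△SYR]

∠ERS = 30°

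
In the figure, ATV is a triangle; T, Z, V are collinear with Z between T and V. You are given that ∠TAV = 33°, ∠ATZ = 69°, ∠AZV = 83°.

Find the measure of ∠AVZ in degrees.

∠AVZ = 78°

1. ∠ATV = 69°  [Z on ray TV]
2. ∠AVT = 78°  [△ATV]
3. ∠AVZ = 78°  [Z on ray VT]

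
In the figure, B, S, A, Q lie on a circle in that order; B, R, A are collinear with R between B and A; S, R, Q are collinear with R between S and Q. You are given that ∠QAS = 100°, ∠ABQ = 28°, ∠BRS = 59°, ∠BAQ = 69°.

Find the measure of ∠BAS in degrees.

∠BAS = 31°

1. ∠ASQ = 28°  [same arc AQ]
2. ∠ARS = 121°  [linear pair at R on BA]
3. ∠BAS = 31°  [△SRA]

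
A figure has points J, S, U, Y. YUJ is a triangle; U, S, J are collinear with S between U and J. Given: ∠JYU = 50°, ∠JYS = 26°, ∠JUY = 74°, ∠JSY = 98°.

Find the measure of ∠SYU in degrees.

1. ∠SUY = 74°  [S on ray UJ]
2. ∠USY = 82°  [linear pair at S on UJ]
3. ∠SYU = 24°  [△YUS]

∠SYU = 24°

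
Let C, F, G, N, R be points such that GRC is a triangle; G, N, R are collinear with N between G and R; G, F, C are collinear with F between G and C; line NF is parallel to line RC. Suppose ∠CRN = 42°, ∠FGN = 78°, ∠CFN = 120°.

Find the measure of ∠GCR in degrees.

1. ∠CRG = 42°  [N on ray RG]
2. ∠CGR = 78°  [N on GR, F on GC]
3. ∠GCR = 60°  [△GRC]

∠GCR = 60°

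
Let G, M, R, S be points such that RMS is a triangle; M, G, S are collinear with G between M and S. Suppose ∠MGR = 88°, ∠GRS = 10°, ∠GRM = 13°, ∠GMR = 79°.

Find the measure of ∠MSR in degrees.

∠MSR = 78°

1. ∠RGS = 92°  [linear pair at G on MS]
2. ∠GSR = 78°  [△RGS]
3. ∠MSR = 78°  [G on ray SM]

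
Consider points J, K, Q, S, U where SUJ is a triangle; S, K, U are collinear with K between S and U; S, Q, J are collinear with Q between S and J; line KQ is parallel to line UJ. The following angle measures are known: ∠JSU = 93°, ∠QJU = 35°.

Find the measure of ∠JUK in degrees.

1. ∠SJU = 35°  [Q on ray JS]
2. ∠JUS = 52°  [△SUJ]
3. ∠JUK = 52°  [K on ray US]

∠JUK = 52°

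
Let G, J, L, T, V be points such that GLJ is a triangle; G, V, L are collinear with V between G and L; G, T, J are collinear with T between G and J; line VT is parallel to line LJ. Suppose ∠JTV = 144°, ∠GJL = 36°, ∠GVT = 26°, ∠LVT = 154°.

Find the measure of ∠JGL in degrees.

1. ∠GTV = 36°  [linear pair at T on GJ]
2. ∠TGV = 118°  [△GVT]
3. ∠JGL = 118°  [V on GL, T on GJ]

∠JGL = 118°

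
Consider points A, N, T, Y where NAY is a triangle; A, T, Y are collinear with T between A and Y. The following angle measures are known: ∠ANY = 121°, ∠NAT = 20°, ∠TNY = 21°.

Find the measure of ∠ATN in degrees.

1. ∠NAY = 20°  [T on ray AY]
2. ∠AYN = 39°  [△NAY]
3. ∠NYT = 39°  [T on ray YA]
4. ∠NTY = 120°  [△NTY]
5. ∠ATN = 60°  [linear pair at T on AY]

∠ATN = 60°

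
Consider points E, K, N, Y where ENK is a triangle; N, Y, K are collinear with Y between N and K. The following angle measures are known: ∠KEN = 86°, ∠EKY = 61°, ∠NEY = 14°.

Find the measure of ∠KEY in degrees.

∠KEY = 72°

1. ∠EKN = 61°  [Y on ray KN]
2. ∠ENK = 33°  [△ENK]
3. ∠ENY = 33°  [Y on ray NK]
4. ∠EYN = 133°  [△ENY]
5. ∠EYK = 47°  [linear pair at Y on NK]
6. ∠KEY = 72°  [△EYK]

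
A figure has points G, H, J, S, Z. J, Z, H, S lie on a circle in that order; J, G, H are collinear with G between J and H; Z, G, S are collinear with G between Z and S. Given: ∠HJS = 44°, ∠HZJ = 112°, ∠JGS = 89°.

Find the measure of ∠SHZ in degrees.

∠SHZ = 115°

1. ∠HZS = 44°  [same arc HS]
2. ∠HSJ = 68°  [cyclic JZHS, opposite ∠Z+∠S]
3. ∠HGS = 91°  [linear pair at G on JH]
4. ∠JHS = 68°  [△JHS]
5. ∠HSZ = 21°  [△HGS]
6. ∠SHZ = 115°  [△ZHS]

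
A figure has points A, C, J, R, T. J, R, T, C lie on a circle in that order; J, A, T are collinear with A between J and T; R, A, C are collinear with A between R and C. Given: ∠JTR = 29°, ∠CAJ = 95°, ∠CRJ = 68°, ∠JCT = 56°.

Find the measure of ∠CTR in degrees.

∠CTR = 97°

1. ∠JCR = 29°  [same arc JR]
2. ∠CJR = 83°  [△JRC]
3. ∠CTR = 97°  [cyclic JRTC, opposite ∠J+∠T]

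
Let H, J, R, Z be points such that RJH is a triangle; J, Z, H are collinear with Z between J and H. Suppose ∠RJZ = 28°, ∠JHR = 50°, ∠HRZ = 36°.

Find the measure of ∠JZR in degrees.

∠JZR = 86°

1. ∠RHZ = 50°  [Z on ray HJ]
2. ∠HZR = 94°  [△RZH]
3. ∠JZR = 86°  [linear pair at Z on JH]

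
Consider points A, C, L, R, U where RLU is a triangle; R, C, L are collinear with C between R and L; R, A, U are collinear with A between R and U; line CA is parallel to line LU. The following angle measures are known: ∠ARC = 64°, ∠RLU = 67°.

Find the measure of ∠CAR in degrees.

∠CAR = 49°

1. ∠LRU = 64°  [C on RL, A on RU]
2. ∠LUR = 49°  [△RLU]
3. ∠CAR = 49°  [CA∥LU, corresponding at A]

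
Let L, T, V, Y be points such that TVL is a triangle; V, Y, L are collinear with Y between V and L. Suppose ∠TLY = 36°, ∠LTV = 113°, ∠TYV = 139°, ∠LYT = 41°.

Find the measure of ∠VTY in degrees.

1. ∠TLV = 36°  [Y on ray LV]
2. ∠LVT = 31°  [△TVL]
3. ∠TVY = 31°  [Y on ray VL]
4. ∠VTY = 10°  [△TVY]

∠VTY = 10°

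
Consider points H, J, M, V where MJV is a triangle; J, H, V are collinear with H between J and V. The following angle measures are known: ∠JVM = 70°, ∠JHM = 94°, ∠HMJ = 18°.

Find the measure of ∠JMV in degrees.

∠JMV = 42°

1. ∠HJM = 68°  [△MJH]
2. ∠MJV = 68°  [H on ray JV]
3. ∠JMV = 42°  [△MJV]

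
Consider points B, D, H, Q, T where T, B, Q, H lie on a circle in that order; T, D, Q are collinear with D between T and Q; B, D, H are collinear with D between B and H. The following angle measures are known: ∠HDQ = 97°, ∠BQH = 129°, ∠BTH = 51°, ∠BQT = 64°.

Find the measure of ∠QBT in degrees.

∠QBT = 98°

1. ∠BDT = 97°  [vertical angles at D]
2. ∠BHT = 64°  [same arc TB]
3. ∠HBT = 65°  [△TBH]
4. ∠BTQ = 18°  [△TDB]
5. ∠QBT = 98°  [△TBQ]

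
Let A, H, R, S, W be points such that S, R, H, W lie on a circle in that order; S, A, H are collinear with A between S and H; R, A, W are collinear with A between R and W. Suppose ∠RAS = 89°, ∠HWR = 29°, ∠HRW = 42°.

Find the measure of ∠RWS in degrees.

∠RWS = 47°

1. ∠HAW = 89°  [vertical angles at A]
2. ∠HSW = 42°  [same arc HW]
3. ∠SAW = 91°  [linear pair at A on SH]
4. ∠RWS = 47°  [△SAW]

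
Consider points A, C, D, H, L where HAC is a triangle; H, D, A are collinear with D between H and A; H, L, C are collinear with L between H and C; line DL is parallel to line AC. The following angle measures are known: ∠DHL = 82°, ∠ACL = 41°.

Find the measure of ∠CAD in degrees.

1. ∠AHC = 82°  [D on HA, L on HC]
2. ∠ACH = 41°  [L on ray CH]
3. ∠CAH = 57°  [△HAC]
4. ∠CAD = 57°  [D on ray AH]

∠CAD = 57°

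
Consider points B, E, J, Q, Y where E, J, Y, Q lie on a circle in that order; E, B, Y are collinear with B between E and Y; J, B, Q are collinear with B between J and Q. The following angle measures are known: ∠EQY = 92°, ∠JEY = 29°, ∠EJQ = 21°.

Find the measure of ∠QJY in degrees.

∠QJY = 67°

1. ∠EJY = 88°  [cyclic EJYQ, opposite ∠J+∠Q]
2. ∠EYJ = 63°  [△EJY]
3. ∠EBJ = 130°  [△EBJ]
4. ∠JBY = 50°  [linear pair at B on EY]
5. ∠QJY = 67°  [△JBY]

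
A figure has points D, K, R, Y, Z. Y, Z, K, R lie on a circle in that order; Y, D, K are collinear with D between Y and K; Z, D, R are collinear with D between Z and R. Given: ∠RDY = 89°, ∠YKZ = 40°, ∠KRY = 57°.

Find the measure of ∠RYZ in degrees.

∠RYZ = 68°

1. ∠KDZ = 89°  [vertical angles at D]
2. ∠YRZ = 40°  [same arc YZ]
3. ∠KZY = 123°  [cyclic YZKR, opposite ∠Z+∠R]
4. ∠YDZ = 91°  [linear pair at D on YK]
5. ∠KYZ = 17°  [△YZK]
6. ∠RZY = 72°  [△YDZ]
7. ∠RYZ = 68°  [△YZR]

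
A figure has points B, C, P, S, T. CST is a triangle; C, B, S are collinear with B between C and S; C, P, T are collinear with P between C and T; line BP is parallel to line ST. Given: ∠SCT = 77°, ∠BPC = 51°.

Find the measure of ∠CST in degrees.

∠CST = 52°

1. ∠BCP = 77°  [B on CS, P on CT]
2. ∠CBP = 52°  [△CBP]
3. ∠CST = 52°  [BP∥ST, corresponding at B]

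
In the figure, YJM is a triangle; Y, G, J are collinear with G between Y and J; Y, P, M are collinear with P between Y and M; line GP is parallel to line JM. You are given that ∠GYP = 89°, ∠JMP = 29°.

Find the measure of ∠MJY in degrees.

∠MJY = 62°

1. ∠JYM = 89°  [G on YJ, P on YM]
2. ∠JMY = 29°  [P on ray MY]
3. ∠MJY = 62°  [△YJM]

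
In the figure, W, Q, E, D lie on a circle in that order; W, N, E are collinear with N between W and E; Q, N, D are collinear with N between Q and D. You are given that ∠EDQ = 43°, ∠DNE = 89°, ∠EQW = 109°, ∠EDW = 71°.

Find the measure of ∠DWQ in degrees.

∠DWQ = 104°

1. ∠EWQ = 43°  [same arc QE]
2. ∠DEW = 48°  [△END]
3. ∠QNW = 89°  [vertical angles at N]
4. ∠DNW = 91°  [linear pair at N on WE]
5. ∠DWE = 61°  [△WED]
6. ∠DQW = 48°  [△WNQ]
7. ∠QDW = 28°  [△WND]
8. ∠DWQ = 104°  [△WQD]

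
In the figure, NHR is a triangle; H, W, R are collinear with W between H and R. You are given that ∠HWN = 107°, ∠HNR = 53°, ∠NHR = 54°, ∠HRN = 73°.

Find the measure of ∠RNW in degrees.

1. ∠NWR = 73°  [linear pair at W on HR]
2. ∠NRW = 73°  [W on ray RH]
3. ∠RNW = 34°  [△NWR]

∠RNW = 34°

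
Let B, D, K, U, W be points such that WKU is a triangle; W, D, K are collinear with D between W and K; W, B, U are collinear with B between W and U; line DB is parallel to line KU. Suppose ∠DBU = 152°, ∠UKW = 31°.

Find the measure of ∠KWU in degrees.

∠KWU = 121°

1. ∠DBW = 28°  [linear pair at B on WU]
2. ∠BDW = 31°  [DB∥KU, corresponding at D]
3. ∠BWD = 121°  [△WDB]
4. ∠KWU = 121°  [D on WK, B on WU]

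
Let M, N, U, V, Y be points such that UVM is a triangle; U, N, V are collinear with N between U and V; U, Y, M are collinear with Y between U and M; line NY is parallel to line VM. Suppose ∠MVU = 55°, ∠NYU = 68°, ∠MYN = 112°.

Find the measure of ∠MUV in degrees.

∠MUV = 57°

1. ∠UNY = 55°  [NY∥VM, corresponding at N]
2. ∠NUY = 57°  [△UNY]
3. ∠MUV = 57°  [N on UV, Y on UM]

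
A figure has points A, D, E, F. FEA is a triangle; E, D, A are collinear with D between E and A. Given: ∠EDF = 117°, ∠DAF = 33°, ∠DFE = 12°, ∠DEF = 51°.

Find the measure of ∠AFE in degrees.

∠AFE = 96°

1. ∠EAF = 33°  [D on ray AE]
2. ∠AEF = 51°  [D on ray EA]
3. ∠AFE = 96°  [△FEA]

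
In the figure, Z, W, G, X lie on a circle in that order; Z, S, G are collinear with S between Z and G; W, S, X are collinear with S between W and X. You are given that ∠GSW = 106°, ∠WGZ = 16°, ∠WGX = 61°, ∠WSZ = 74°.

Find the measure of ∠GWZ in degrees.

1. ∠GWX = 58°  [△WSG]
2. ∠GXW = 61°  [△WGX]
3. ∠GZW = 61°  [same arc WG]
4. ∠GWZ = 103°  [△ZWG]

∠GWZ = 103°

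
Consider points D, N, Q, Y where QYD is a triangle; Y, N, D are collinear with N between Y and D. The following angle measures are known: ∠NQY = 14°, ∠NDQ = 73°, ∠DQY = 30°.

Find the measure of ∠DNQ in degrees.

∠DNQ = 91°

1. ∠QDY = 73°  [N on ray DY]
2. ∠DYQ = 77°  [△QYD]
3. ∠NYQ = 77°  [N on ray YD]
4. ∠QNY = 89°  [△QYN]
5. ∠DNQ = 91°  [linear pair at N on YD]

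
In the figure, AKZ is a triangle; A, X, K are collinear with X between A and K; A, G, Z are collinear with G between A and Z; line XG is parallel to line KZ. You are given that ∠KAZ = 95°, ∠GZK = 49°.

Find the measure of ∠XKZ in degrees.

∠XKZ = 36°

1. ∠AZK = 49°  [G on ray ZA]
2. ∠AKZ = 36°  [△AKZ]
3. ∠XKZ = 36°  [X on ray KA]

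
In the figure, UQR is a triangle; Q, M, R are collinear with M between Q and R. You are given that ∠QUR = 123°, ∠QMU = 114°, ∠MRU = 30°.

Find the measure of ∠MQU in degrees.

∠MQU = 27°

1. ∠QRU = 30°  [M on ray RQ]
2. ∠RQU = 27°  [△UQR]
3. ∠MQU = 27°  [M on ray QR]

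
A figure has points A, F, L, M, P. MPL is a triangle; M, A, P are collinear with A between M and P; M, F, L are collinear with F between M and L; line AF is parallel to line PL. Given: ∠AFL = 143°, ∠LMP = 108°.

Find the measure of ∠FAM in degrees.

1. ∠AFM = 37°  [linear pair at F on ML]
2. ∠AMF = 108°  [A on MP, F on ML]
3. ∠FAM = 35°  [△MAF]

∠FAM = 35°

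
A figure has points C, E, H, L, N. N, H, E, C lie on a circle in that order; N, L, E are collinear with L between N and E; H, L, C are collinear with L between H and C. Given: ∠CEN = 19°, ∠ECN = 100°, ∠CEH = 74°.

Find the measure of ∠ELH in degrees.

1. ∠CHN = 19°  [same arc NC]
2. ∠CNE = 61°  [△NEC]
3. ∠CNH = 106°  [cyclic NHEC, opposite ∠N+∠E]
4. ∠HCN = 55°  [△NHC]
5. ∠CHE = 61°  [same arc EC]
6. ∠HEN = 55°  [same arc NH]
7. ∠ELH = 64°  [△HLE]

∠ELH = 64°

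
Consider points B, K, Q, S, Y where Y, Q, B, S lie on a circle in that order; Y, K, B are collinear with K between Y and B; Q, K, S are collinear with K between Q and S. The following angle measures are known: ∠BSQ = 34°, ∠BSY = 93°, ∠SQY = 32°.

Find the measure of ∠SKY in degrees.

∠SKY = 66°

1. ∠BYQ = 34°  [same arc QB]
2. ∠BQY = 87°  [cyclic YQBS, opposite ∠Q+∠S]
3. ∠SBY = 32°  [same arc YS]
4. ∠QBY = 59°  [△YQB]
5. ∠BYS = 55°  [△YBS]
6. ∠QSY = 59°  [same arc YQ]
7. ∠SKY = 66°  [△YKS]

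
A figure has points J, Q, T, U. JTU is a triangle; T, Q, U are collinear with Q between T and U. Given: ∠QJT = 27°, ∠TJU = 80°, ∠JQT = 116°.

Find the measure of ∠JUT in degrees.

1. ∠JTQ = 37°  [△JTQ]
2. ∠JTU = 37°  [Q on ray TU]
3. ∠JUT = 63°  [△JTU]

∠JUT = 63°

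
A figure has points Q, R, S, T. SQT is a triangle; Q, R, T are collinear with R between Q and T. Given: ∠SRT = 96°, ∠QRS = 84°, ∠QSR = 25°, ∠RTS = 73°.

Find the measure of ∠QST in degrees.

∠QST = 36°

1. ∠RQS = 71°  [△SQR]
2. ∠QTS = 73°  [R on ray TQ]
3. ∠SQT = 71°  [R on ray QT]
4. ∠QST = 36°  [△SQT]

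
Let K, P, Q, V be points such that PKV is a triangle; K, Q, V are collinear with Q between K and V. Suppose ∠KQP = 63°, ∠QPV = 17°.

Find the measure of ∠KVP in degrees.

∠KVP = 46°

1. ∠PQV = 117°  [linear pair at Q on KV]
2. ∠PVQ = 46°  [△PQV]
3. ∠KVP = 46°  [Q on ray VK]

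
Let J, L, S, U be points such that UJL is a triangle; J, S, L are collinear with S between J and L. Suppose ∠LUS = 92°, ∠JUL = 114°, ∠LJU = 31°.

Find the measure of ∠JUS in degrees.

∠JUS = 22°

1. ∠JLU = 35°  [△UJL]
2. ∠SJU = 31°  [S on ray JL]
3. ∠SLU = 35°  [S on ray LJ]
4. ∠LSU = 53°  [△USL]
5. ∠JSU = 127°  [linear pair at S on JL]
6. ∠JUS = 22°  [△UJS]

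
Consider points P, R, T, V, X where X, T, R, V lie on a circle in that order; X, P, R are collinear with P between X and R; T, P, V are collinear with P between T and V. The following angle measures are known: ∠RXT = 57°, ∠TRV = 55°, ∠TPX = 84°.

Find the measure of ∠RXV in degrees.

∠RXV = 68°

1. ∠RVT = 57°  [same arc TR]
2. ∠RTV = 68°  [△TRV]
3. ∠RXV = 68°  [same arc RV]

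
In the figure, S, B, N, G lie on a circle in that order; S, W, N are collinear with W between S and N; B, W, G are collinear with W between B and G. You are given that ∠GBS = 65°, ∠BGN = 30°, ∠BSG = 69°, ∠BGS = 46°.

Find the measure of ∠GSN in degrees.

∠GSN = 39°

1. ∠GNS = 65°  [same arc SG]
2. ∠GWN = 85°  [△NWG]
3. ∠GWS = 95°  [linear pair at W on SN]
4. ∠GSN = 39°  [△SWG]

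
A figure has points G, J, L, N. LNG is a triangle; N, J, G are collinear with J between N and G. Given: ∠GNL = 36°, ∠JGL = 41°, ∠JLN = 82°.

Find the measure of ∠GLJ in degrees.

1. ∠JNL = 36°  [J on ray NG]
2. ∠LJN = 62°  [△LNJ]
3. ∠GJL = 118°  [linear pair at J on NG]
4. ∠GLJ = 21°  [△LJG]

∠GLJ = 21°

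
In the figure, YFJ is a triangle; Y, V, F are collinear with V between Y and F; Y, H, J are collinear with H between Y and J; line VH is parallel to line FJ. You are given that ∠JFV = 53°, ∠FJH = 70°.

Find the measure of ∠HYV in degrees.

∠HYV = 57°

1. ∠JFY = 53°  [V on ray FY]
2. ∠FJY = 70°  [H on ray JY]
3. ∠FYJ = 57°  [△YFJ]
4. ∠HYV = 57°  [V on YF, H on YJ]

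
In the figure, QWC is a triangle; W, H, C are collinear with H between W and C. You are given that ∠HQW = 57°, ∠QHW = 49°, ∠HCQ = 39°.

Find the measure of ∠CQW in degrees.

1. ∠HWQ = 74°  [△QWH]
2. ∠QCW = 39°  [H on ray CW]
3. ∠CWQ = 74°  [H on ray WC]
4. ∠CQW = 67°  [△QWC]

∠CQW = 67°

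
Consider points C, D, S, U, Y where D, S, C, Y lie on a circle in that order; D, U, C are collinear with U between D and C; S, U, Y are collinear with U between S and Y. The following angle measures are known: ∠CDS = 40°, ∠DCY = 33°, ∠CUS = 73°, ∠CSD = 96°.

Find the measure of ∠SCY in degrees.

∠SCY = 77°

1. ∠CYS = 40°  [same arc SC]
2. ∠DCS = 44°  [△DSC]
3. ∠CSY = 63°  [△SUC]
4. ∠SCY = 77°  [△SCY]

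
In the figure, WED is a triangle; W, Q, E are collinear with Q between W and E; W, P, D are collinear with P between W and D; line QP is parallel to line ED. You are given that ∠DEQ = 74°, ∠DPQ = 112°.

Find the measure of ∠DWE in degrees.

∠DWE = 38°

1. ∠DEW = 74°  [Q on ray EW]
2. ∠QPW = 68°  [linear pair at P on WD]
3. ∠PQW = 74°  [QP∥ED, corresponding at Q]
4. ∠PWQ = 38°  [△WQP]
5. ∠DWE = 38°  [Q on WE, P on WD]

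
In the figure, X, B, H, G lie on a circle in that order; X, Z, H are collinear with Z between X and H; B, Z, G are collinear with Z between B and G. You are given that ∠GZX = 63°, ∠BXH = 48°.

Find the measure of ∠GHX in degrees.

∠GHX = 15°

1. ∠GZH = 117°  [linear pair at Z on XH]
2. ∠BGH = 48°  [same arc BH]
3. ∠GHX = 15°  [△HZG]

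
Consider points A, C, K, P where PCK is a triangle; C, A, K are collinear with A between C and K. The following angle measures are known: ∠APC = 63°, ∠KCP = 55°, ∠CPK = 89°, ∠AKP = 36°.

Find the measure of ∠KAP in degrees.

1. ∠ACP = 55°  [A on ray CK]
2. ∠CAP = 62°  [△PCA]
3. ∠KAP = 118°  [linear pair at A on CK]

∠KAP = 118°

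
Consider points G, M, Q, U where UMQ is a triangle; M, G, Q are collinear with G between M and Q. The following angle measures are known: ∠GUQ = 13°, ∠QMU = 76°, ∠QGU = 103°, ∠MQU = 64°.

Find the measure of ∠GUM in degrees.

∠GUM = 27°

1. ∠GMU = 76°  [G on ray MQ]
2. ∠MGU = 77°  [linear pair at G on MQ]
3. ∠GUM = 27°  [△UMG]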